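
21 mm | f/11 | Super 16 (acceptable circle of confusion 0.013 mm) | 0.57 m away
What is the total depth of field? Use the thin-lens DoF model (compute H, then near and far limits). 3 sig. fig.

Hyperfocal distance H = f²/(N·c) + f = 21²/(11 × 0.013) + 21 = 441/0.143 + 21 ≈ 3104.9 mm ≈ 3.105 m.
Near limit Dn = s·(H − f)/(H + s − 2f) = 570 × (3104.9 − 21) / (3104.9 + 570 − 2 × 21) = 570 × 3083.9 / 3632.9 ≈ 483.86 mm.
Far limit Df = s·(H − f)/(H − s) = 570 × (3104.9 − 21) / (3104.9 − 570) = 570 × 3083.9 / 2534.9 ≈ 693.45 mm.
Depth of field = Df − Dn = 693.45 − 483.86 ≈ 209.59 mm.

210 mm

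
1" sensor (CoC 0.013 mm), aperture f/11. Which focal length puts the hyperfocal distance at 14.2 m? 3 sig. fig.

45.0 mm

From H = f²/(N·c) + f, with f ≪ H: f ≈ √(H·N·c) = √(14200 × 11 × 0.013) = √2030.6 ≈ 45.06 mm.
Exact: f² + N·c·f − N·c·H = 0 ⇒ f = (−N·c + √((N·c)² + 4·N·c·H))/2 = (−0.143 + √8122.4)/2 ≈ 44.991 mm ≈ 45.0 mm.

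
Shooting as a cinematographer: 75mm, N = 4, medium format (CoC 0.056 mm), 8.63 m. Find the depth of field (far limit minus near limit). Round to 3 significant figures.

6.65 m

Hyperfocal distance H = f²/(N·c) + f = 75²/(4 × 0.056) + 75 = 5625/0.224 + 75 ≈ 25186.6 mm ≈ 25.19 m.
Near limit Dn = s·(H − f)/(H + s − 2f) = 8630 × (25186.6 − 75) / (25186.6 + 8630 − 2 × 75) = 8630 × 25111.6 / 33666.6 ≈ 6437.0 mm.
Far limit Df = s·(H − f)/(H − s) = 8630 × (25186.6 − 75) / (25186.6 − 8630) = 8630 × 25111.6 / 16556.6 ≈ 13089.2 mm.
Depth of field = Df − Dn = 13089.2 − 6437.0 ≈ 6652.2 mm ≈ 6.65 m.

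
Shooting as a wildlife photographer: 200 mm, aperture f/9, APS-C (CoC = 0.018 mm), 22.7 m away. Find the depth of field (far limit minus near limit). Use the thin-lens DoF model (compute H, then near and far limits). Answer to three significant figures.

4.17 m

Hyperfocal distance H = f²/(N·c) + f = 200²/(9 × 0.018) + 200 = 40000/0.162 + 200 ≈ 247113.6 mm ≈ 247.1 m.
Near limit Dn = s·(H − f)/(H + s − 2f) = 22700 × (247113.6 − 200) / (247113.6 + 22700 − 2 × 200) = 22700 × 246913.6 / 269413.6 ≈ 20804.2 mm.
Far limit Df = s·(H − f)/(H − s) = 22700 × (247113.6 − 200) / (247113.6 − 22700) = 22700 × 246913.6 / 224413.6 ≈ 24975.9 mm.
Depth of field = Df − Dn = 24975.9 − 20804.2 ≈ 4171.7 mm ≈ 4.17 m.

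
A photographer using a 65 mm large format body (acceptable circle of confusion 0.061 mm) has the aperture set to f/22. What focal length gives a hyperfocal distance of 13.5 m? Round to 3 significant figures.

134 mm

From H = f²/(N·c) + f, with f ≪ H: f ≈ √(H·N·c) = √(13500 × 22 × 0.061) = √18117 ≈ 134.6 mm.
Exact: f² + N·c·f − N·c·H = 0 ⇒ f = (−N·c + √((N·c)² + 4·N·c·H))/2 = (−1.342 + √72470)/2 ≈ 133.93 mm ≈ 134 mm.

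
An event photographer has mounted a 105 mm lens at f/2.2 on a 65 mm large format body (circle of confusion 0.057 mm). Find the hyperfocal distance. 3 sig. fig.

Hyperfocal distance H = f²/(N·c) + f = 105²/(2.2 × 0.057) + 105 = 11025/0.1254 + 105 ≈ 88023.7 mm ≈ 88.0 m.

88.0 m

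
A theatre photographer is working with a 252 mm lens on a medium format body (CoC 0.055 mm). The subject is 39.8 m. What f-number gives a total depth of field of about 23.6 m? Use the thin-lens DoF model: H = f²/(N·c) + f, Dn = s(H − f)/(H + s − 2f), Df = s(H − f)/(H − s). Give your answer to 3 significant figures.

f/8.01

Write h = H − f = f²/(N·c). The thin-lens limits are Dn = s·h/(h + (s−f)) and Df = s·h/(h − (s−f)), so DoF = Df − Dn = 2·s·(s−f)·h / (h² − (s−f)²).
That is a quadratic in h: DoF·h² − 2·s·(s−f)·h − DoF·(s−f)² = 0 ⇒ h = (s−f)·(s + √(s² + DoF²)) / DoF = 39548 × (39800 + √(39800² + 23600²)) / 23600 = 39548 × (39800 + 46270.9) / 23600 ≈ 144234 mm.
Then N = f²/(c·h) = 252² / (0.055 × 144234) = 63504 / 7932.9 ≈ 8.01.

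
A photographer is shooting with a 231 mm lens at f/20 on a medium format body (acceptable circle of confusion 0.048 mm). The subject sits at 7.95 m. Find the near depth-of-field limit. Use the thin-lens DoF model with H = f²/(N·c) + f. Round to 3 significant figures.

Hyperfocal distance H = f²/(N·c) + f = 231²/(20 × 0.048) + 231 = 53361/0.96 + 231 ≈ 55815.4 mm ≈ 55.82 m.
Near limit Dn = s·(H − f)/(H + s − 2f) = 7950 × (55815.4 − 231) / (55815.4 + 7950 − 2 × 231) = 7950 × 55584.4 / 63303.4 ≈ 6980.6 mm ≈ 6.98 m.

6.98 m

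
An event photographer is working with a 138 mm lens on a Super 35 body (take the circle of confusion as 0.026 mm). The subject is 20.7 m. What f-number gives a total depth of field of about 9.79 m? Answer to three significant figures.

f/8

Write h = H − f = f²/(N·c). The thin-lens limits are Dn = s·h/(h + (s−f)) and Df = s·h/(h − (s−f)), so DoF = Df − Dn = 2·s·(s−f)·h / (h² − (s−f)²).
That is a quadratic in h: DoF·h² − 2·s·(s−f)·h − DoF·(s−f)² = 0 ⇒ h = (s−f)·(s + √(s² + DoF²)) / DoF = 20562 × (20700 + √(20700² + 9790²)) / 9790 = 20562 × (20700 + 22898.3) / 9790 ≈ 91570 mm.
Then N = f²/(c·h) = 138² / (0.026 × 91570) = 19044 / 2380.8 ≈ 8.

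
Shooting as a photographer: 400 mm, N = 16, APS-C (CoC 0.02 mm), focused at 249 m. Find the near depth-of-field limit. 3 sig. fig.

Hyperfocal distance H = f²/(N·c) + f = 400²/(16 × 0.02) + 400 = 160000/0.32 + 400 ≈ 500400.0 mm ≈ 500.4 m.
Near limit Dn = s·(H − f)/(H + s − 2f) = 249000 × (500400.0 − 400) / (500400.0 + 249000 − 2 × 400) = 249000 × 500000.0 / 748600.0 ≈ 166310 mm ≈ 166 m.

166 m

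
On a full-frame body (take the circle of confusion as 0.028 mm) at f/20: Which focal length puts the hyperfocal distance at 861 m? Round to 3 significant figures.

694 mm

From H = f²/(N·c) + f, with f ≪ H: f ≈ √(H·N·c) = √(861000 × 20 × 0.028) = √482160 ≈ 694.4 mm.
The +f correction barely moves this — solving exactly, f² + N·c·f − N·c·H = 0 ⇒ f = (−N·c + √((N·c)² + 4·N·c·H))/2 = (−0.56 + √1928640)/2 ≈ 694.10 mm, so f ≈ 694 mm.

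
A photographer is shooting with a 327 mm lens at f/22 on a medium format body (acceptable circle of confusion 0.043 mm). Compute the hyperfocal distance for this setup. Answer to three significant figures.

113 m

Hyperfocal distance H = f²/(N·c) + f = 327²/(22 × 0.043) + 327 = 106929/0.946 + 327 ≈ 113359.8 mm ≈ 113 m.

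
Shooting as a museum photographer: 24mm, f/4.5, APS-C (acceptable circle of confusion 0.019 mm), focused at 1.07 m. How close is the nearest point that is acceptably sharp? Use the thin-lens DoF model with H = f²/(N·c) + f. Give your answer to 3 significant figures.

Hyperfocal distance H = f²/(N·c) + f = 24²/(4.5 × 0.019) + 24 = 576/0.0855 + 24 ≈ 6760.8 mm ≈ 6.761 m.
Near limit Dn = s·(H − f)/(H + s − 2f) = 1070 × (6760.8 − 24) / (6760.8 + 1070 − 2 × 24) = 1070 × 6736.8 / 7782.8 ≈ 926.19 mm ≈ 0.926 m.

0.926 m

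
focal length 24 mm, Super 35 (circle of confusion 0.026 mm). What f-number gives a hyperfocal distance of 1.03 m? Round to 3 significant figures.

Rearrange H = f²/(N·c) + f for N: N = f² / ((H − f)·c).
N = 24² / ((1030 − 24) × 0.026) = 576 / 26.16 ≈ 22.

f/22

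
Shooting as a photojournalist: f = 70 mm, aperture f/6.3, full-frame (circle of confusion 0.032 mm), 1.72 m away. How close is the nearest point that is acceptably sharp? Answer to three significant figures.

1.61 m

Hyperfocal distance H = f²/(N·c) + f = 70²/(6.3 × 0.032) + 70 = 4900/0.2016 + 70 ≈ 24375.6 mm ≈ 24.38 m.
Near limit Dn = s·(H − f)/(H + s − 2f) = 1720 × (24375.6 − 70) / (24375.6 + 1720 − 2 × 70) = 1720 × 24305.6 / 25955.6 ≈ 1610.7 mm ≈ 1.61 m.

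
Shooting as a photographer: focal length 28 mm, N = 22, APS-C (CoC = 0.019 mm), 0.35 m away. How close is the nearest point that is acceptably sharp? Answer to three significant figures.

299 mm

Hyperfocal distance H = f²/(N·c) + f = 28²/(22 × 0.019) + 28 = 784/0.418 + 28 ≈ 1903.6 mm ≈ 1.904 m.
Near limit Dn = s·(H − f)/(H + s − 2f) = 350 × (1903.6 − 28) / (1903.6 + 350 − 2 × 28) = 350 × 1875.6 / 2197.6 ≈ 298.72 mm.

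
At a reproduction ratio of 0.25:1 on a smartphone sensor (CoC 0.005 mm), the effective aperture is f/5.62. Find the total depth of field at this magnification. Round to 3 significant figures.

At magnification m, DoF ≈ 2·N_eff·c/m² = 2 × 5.62 × 0.005 / 0.25² = 0.0562 / 0.0625 ≈ 0.899 mm.

0.899 mm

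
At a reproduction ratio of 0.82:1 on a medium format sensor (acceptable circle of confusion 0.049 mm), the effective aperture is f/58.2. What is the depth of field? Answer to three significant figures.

8.48 mm

At magnification m, DoF ≈ 2·N_eff·c/m² = 2 × 58.2 × 0.049 / 0.82² = 5.704 / 0.6724 ≈ 8.48 mm.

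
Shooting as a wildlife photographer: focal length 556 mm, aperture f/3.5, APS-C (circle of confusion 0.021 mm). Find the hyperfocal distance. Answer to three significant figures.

Hyperfocal distance H = f²/(N·c) + f = 556²/(3.5 × 0.021) + 556 = 309136/0.0735 + 556 ≈ 4206488.0 mm ≈ 4210 m.

4210 m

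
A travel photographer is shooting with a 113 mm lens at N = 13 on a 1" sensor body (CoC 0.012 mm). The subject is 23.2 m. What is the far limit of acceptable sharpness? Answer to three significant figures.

Hyperfocal distance H = f²/(N·c) + f = 113²/(13 × 0.012) + 113 = 12769/0.156 + 113 ≈ 81965.6 mm ≈ 81.97 m.
Far limit Df = s·(H − f)/(H − s) = 23200 × (81965.6 − 113) / (81965.6 − 23200) = 23200 × 81852.6 / 58765.6 ≈ 32314 mm ≈ 32.3 m.

32.3 m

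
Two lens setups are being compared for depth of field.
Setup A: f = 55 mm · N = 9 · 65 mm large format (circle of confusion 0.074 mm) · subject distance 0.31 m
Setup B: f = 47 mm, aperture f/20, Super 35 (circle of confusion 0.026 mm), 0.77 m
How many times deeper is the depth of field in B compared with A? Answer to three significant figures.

7.73

Setup A: H = 55²/(9×0.074) + 55 ≈ 4597.0 mm; DoF = Df − Dn = 328.439 − 293.521 ≈ 34.918 mm.
Setup B: H = 47²/(20×0.026) + 47 ≈ 4295.1 mm; DoF = Df − Dn = 927.93 − 658.01 ≈ 269.92 mm.
Ratio = 269.92 / 34.918 ≈ 7.73.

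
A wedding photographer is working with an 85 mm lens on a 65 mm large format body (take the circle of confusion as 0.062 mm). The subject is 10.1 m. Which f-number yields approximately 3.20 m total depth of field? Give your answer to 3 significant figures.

f/1.80

Write h = H − f = f²/(N·c). The thin-lens limits are Dn = s·h/(h + (s−f)) and Df = s·h/(h − (s−f)), so DoF = Df − Dn = 2·s·(s−f)·h / (h² − (s−f)²).
That is a quadratic in h: DoF·h² − 2·s·(s−f)·h − DoF·(s−f)² = 0 ⇒ h = (s−f)·(s + √(s² + DoF²)) / DoF = 10015 × (10100 + √(10100² + 3200²)) / 3200 = 10015 × (10100 + 10594.8) / 3200 ≈ 64768 mm.
Then N = f²/(c·h) = 85² / (0.062 × 64768) = 7225 / 4015.6 ≈ 1.80.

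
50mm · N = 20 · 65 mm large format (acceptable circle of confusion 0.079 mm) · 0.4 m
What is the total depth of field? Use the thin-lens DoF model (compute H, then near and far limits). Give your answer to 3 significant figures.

Hyperfocal distance H = f²/(N·c) + f = 50²/(20 × 0.079) + 50 = 2500/1.58 + 50 ≈ 1632.3 mm ≈ 1.632 m.
Near limit Dn = s·(H − f)/(H + s − 2f) = 400 × (1632.3 − 50) / (1632.3 + 400 − 2 × 50) = 400 × 1582.3 / 1932.3 ≈ 327.55 mm.
Far limit Df = s·(H − f)/(H − s) = 400 × (1632.3 − 50) / (1632.3 − 400) = 400 × 1582.3 / 1232.3 ≈ 513.61 mm.
Depth of field = Df − Dn = 513.61 − 327.55 ≈ 186.06 mm.

186 mm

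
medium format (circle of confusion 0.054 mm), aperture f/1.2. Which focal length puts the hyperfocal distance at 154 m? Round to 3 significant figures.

99.9 mm

From H = f²/(N·c) + f, with f ≪ H: f ≈ √(H·N·c) = √(154000 × 1.2 × 0.054) = √9979.2 ≈ 99.90 mm.
The +f correction barely moves this — solving exactly, f² + N·c·f − N·c·H = 0 ⇒ f = (−N·c + √((N·c)² + 4·N·c·H))/2 = (−0.0648 + √39917)/2 ≈ 99.864 mm, so f ≈ 99.9 mm.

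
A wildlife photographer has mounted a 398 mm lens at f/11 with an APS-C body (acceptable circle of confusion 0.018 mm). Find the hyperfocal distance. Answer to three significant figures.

800 m

Hyperfocal distance H = f²/(N·c) + f = 398²/(11 × 0.018) + 398 = 158404/0.198 + 398 ≈ 800418.2 mm ≈ 800 m.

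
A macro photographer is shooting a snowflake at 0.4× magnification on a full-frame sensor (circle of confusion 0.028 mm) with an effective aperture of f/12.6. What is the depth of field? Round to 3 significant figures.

At magnification m, DoF ≈ 2·N_eff·c/m² = 2 × 12.6 × 0.028 / 0.4² = 0.7056 / 0.16 ≈ 4.41 mm.

4.41 mm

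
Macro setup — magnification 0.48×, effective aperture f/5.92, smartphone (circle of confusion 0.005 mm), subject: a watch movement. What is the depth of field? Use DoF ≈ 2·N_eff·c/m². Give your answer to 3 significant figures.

At magnification m, DoF ≈ 2·N_eff·c/m² = 2 × 5.92 × 0.005 / 0.48² = 0.0592 / 0.2304 ≈ 0.257 mm.

0.257 mm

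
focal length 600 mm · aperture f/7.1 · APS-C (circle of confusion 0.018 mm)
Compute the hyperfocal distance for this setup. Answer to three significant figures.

Hyperfocal distance H = f²/(N·c) + f = 600²/(7.1 × 0.018) + 600 = 360000/0.1278 + 600 ≈ 2817501.4 mm ≈ 2820 m.

2820 m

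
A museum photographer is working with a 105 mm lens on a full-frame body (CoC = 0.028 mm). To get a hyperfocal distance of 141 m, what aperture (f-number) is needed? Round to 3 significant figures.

Rearrange H = f²/(N·c) + f for N: N = f² / ((H − f)·c).
N = 105² / ((141000 − 105) × 0.028) = 11025 / 3945 ≈ 2.79.

f/2.79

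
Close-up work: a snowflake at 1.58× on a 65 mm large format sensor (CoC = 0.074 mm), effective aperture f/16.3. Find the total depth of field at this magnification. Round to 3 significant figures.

At magnification m, DoF ≈ 2·N_eff·c/m² = 2 × 16.3 × 0.074 / 1.58² = 2.412 / 2.496 ≈ 0.966 mm.

0.966 mm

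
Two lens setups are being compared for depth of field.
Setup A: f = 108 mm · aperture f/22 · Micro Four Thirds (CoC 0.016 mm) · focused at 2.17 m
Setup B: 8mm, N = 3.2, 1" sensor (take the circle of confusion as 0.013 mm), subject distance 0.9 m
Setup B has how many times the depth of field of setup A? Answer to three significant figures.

Setup A: H = 108²/(22×0.016) + 108 ≈ 33244.4 mm; DoF = Df − Dn = 2313.99 − 2042.88 ≈ 271.11 mm.
Setup B: H = 8²/(3.2×0.013) + 8 ≈ 1546.5 mm; DoF = Df − Dn = 2141.8 − 569.7 ≈ 1572.1 mm.
Ratio = 1572.1 / 271.11 ≈ 5.80.

5.80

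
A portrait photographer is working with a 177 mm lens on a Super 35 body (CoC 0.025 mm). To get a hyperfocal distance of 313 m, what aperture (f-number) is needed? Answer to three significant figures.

f/4.01

Rearrange H = f²/(N·c) + f for N: N = f² / ((H − f)·c).
N = 177² / ((313000 − 177) × 0.025) = 31329 / 7821 ≈ 4.01.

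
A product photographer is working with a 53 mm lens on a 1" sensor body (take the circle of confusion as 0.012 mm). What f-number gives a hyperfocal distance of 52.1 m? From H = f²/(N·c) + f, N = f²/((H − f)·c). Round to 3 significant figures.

f/4.50

Rearrange H = f²/(N·c) + f for N: N = f² / ((H − f)·c).
N = 53² / ((52100 − 53) × 0.012) = 2809 / 624.6 ≈ 4.50.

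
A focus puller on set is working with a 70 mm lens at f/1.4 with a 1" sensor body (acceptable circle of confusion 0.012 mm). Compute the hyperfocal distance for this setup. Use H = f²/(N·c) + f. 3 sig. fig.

Hyperfocal distance H = f²/(N·c) + f = 70²/(1.4 × 0.012) + 70 = 4900/0.0168 + 70 ≈ 291736.7 mm ≈ 292 m.

292 m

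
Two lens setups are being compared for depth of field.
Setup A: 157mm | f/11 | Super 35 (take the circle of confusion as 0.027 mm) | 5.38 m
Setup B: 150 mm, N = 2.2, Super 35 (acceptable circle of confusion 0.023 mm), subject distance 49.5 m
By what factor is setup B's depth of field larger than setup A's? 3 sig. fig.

16.4

Setup A: H = 157²/(11×0.027) + 157 ≈ 83150.3 mm; DoF = Df − Dn = 5741.32 − 5061.47 ≈ 679.85 mm.
Setup B: H = 150²/(2.2×0.023) + 150 ≈ 444814.0 mm; DoF = Df − Dn = 55679 − 44555 ≈ 11124 mm.
Ratio = 11124 / 679.85 ≈ 16.4.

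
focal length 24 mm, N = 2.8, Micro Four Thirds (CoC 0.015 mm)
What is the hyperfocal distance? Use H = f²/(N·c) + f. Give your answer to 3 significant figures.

13.7 m

Hyperfocal distance H = f²/(N·c) + f = 24²/(2.8 × 0.015) + 24 = 576/0.042 + 24 ≈ 13738.3 mm ≈ 13.7 m.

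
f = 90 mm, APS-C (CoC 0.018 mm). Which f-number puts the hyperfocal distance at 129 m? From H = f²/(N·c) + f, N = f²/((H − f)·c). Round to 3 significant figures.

Rearrange H = f²/(N·c) + f for N: N = f² / ((H − f)·c).
N = 90² / ((129000 − 90) × 0.018) = 8100 / 2320 ≈ 3.49.

f/3.49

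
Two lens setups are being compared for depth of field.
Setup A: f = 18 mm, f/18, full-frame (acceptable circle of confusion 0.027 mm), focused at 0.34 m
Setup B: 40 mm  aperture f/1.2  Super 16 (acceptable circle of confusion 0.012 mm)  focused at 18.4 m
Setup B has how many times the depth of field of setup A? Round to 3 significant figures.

14.6

Setup A: H = 18²/(18×0.027) + 18 ≈ 684.7 mm; DoF = Df − Dn = 657.64 − 229.27 ≈ 428.37 mm.
Setup B: H = 40²/(1.2×0.012) + 40 ≈ 111151.1 mm; DoF = Df − Dn = 22042.3 − 15790.7 ≈ 6251.6 mm.
Ratio = 6251.6 / 428.37 ≈ 14.6.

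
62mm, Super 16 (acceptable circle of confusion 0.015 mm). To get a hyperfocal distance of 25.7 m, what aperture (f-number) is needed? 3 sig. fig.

f/10

Rearrange H = f²/(N·c) + f for N: N = f² / ((H − f)·c).
N = 62² / ((25700 − 62) × 0.015) = 3844 / 384.6 ≈ 10.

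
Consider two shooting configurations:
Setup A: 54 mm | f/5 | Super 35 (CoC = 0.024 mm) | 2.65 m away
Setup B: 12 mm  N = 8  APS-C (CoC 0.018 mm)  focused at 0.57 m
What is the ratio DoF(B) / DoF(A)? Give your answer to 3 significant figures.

Setup A: H = 54²/(5×0.024) + 54 ≈ 24354.0 mm; DoF = Df − Dn = 2966.96 − 2394.22 ≈ 572.74 mm.
Setup B: H = 12²/(8×0.018) + 12 ≈ 1012.0 mm; DoF = Df − Dn = 1289.59 − 365.85 ≈ 923.74 mm.
Ratio = 923.74 / 572.74 ≈ 1.61.

1.61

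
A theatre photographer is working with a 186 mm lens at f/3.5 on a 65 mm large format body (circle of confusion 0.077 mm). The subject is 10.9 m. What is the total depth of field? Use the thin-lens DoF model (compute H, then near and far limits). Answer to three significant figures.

1.83 m

Hyperfocal distance H = f²/(N·c) + f = 186²/(3.5 × 0.077) + 186 = 34596/0.2695 + 186 ≈ 128557.1 mm ≈ 128.6 m.
Near limit Dn = s·(H − f)/(H + s − 2f) = 10900 × (128557.1 − 186) / (128557.1 + 10900 − 2 × 186) = 10900 × 128371.1 / 139085.1 ≈ 10060.4 mm.
Far limit Df = s·(H − f)/(H − s) = 10900 × (128557.1 − 186) / (128557.1 − 10900) = 10900 × 128371.1 / 117657.1 ≈ 11892.6 mm.
Depth of field = Df − Dn = 11892.6 − 10060.4 ≈ 1832.2 mm ≈ 1.83 m.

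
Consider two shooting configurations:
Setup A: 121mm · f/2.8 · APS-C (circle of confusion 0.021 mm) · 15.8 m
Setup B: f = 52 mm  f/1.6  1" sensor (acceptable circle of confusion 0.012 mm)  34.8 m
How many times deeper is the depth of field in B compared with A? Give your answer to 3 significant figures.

9.15

Setup A: H = 121²/(2.8×0.021) + 121 ≈ 249117.6 mm; DoF = Df − Dn = 16861.8 − 14864.0 ≈ 1997.8 mm.
Setup B: H = 52²/(1.6×0.012) + 52 ≈ 140885.3 mm; DoF = Df − Dn = 46199 − 27913 ≈ 18286 mm.
Ratio = 18286 / 1997.8 ≈ 9.15.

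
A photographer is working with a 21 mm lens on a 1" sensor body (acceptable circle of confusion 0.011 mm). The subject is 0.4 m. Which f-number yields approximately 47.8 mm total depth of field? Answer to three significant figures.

f/6.30

Write h = H − f = f²/(N·c). The thin-lens limits are Dn = s·h/(h + (s−f)) and Df = s·h/(h − (s−f)), so DoF = Df − Dn = 2·s·(s−f)·h / (h² − (s−f)²).
That is a quadratic in h: DoF·h² − 2·s·(s−f)·h − DoF·(s−f)² = 0 ⇒ h = (s−f)·(s + √(s² + DoF²)) / DoF = 379 × (400 + √(400² + 47.8²)) / 47.8 = 379 × (400 + 402.846) / 47.8 ≈ 6365.7 mm.
Then N = f²/(c·h) = 21² / (0.011 × 6365.7) = 441 / 70.022 ≈ 6.30.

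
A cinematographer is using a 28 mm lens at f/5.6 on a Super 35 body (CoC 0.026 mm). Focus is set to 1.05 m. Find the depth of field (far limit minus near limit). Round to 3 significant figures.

413 mm

Hyperfocal distance H = f²/(N·c) + f = 28²/(5.6 × 0.026) + 28 = 784/0.1456 + 28 ≈ 5412.6 mm ≈ 5.413 m.
Near limit Dn = s·(H − f)/(H + s − 2f) = 1050 × (5412.6 − 28) / (5412.6 + 1050 − 2 × 28) = 1050 × 5384.6 / 6406.6 ≈ 882.50 mm.
Far limit Df = s·(H − f)/(H − s) = 1050 × (5412.6 − 28) / (5412.6 − 1050) = 1050 × 5384.6 / 4362.6 ≈ 1295.98 mm.
Depth of field = Df − Dn = 1295.98 − 882.50 ≈ 413.48 mm.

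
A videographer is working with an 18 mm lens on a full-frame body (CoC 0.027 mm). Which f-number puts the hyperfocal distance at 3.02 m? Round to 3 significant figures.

f/4

Rearrange H = f²/(N·c) + f for N: N = f² / ((H − f)·c).
N = 18² / ((3020 − 18) × 0.027) = 324 / 81.05 ≈ 4.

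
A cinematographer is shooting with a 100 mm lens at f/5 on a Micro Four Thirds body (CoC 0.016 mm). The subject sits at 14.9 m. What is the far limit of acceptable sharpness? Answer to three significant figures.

Hyperfocal distance H = f²/(N·c) + f = 100²/(5 × 0.016) + 100 = 10000/0.08 + 100 ≈ 125100.0 mm ≈ 125.1 m.
Far limit Df = s·(H − f)/(H − s) = 14900 × (125100.0 − 100) / (125100.0 − 14900) = 14900 × 125000.0 / 110200.0 ≈ 16901 mm ≈ 16.9 m.

16.9 m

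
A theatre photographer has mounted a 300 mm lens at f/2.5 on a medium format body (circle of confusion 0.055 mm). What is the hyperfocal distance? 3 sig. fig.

Hyperfocal distance H = f²/(N·c) + f = 300²/(2.5 × 0.055) + 300 = 90000/0.1375 + 300 ≈ 654845.5 mm ≈ 655 m.

655 m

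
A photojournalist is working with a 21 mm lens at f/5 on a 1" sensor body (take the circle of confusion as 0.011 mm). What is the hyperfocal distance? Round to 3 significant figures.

8.04 m

Hyperfocal distance H = f²/(N·c) + f = 21²/(5 × 0.011) + 21 = 441/0.055 + 21 ≈ 8039.2 mm ≈ 8.04 m.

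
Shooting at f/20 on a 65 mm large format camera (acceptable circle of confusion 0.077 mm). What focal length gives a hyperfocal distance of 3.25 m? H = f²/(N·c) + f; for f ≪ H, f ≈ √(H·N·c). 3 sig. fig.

70.0 mm

From H = f²/(N·c) + f, with f ≪ H: f ≈ √(H·N·c) = √(3250 × 20 × 0.077) = √5005.0 ≈ 70.75 mm.
Exact: f² + N·c·f − N·c·H = 0 ⇒ f = (−N·c + √((N·c)² + 4·N·c·H))/2 = (−1.54 + √20022)/2 ≈ 69.980 mm ≈ 70.0 mm.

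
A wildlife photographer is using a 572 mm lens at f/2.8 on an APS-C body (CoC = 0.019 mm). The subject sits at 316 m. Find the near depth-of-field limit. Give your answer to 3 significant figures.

301 m

Hyperfocal distance H = f²/(N·c) + f = 572²/(2.8 × 0.019) + 572 = 327184/0.0532 + 572 ≈ 6150647.2 mm ≈ 6151 m.
Near limit Dn = s·(H − f)/(H + s − 2f) = 316000 × (6150647.2 − 572) / (6150647.2 + 316000 − 2 × 572) = 316000 × 6150075.2 / 6465503.2 ≈ 300584 mm ≈ 301 m.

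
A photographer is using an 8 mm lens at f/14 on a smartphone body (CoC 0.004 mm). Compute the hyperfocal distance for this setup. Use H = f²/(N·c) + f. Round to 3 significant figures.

Hyperfocal distance H = f²/(N·c) + f = 8²/(14 × 0.004) + 8 = 64/0.056 + 8 ≈ 1150.9 mm ≈ 1.15 m.

1.15 m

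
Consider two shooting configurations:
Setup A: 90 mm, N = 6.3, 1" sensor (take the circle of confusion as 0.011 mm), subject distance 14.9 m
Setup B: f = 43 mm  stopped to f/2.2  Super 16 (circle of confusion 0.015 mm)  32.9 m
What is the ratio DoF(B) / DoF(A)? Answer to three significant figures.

15.3

Setup A: H = 90²/(6.3×0.011) + 90 ≈ 116973.1 mm; DoF = Df − Dn = 17061.9 − 13224.4 ≈ 3837.5 mm.
Setup B: H = 43²/(2.2×0.015) + 43 ≈ 56073.3 mm; DoF = Df − Dn = 79548 − 20739 ≈ 58809 mm.
Ratio = 58809 / 3837.5 ≈ 15.3.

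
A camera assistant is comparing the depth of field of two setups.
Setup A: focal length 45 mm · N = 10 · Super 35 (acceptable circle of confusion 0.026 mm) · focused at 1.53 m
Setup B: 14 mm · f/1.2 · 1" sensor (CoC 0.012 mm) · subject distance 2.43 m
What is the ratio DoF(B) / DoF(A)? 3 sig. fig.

Setup A: H = 45²/(10×0.026) + 45 ≈ 7833.5 mm; DoF = Df − Dn = 1890.44 − 1284.99 ≈ 605.45 mm.
Setup B: H = 14²/(1.2×0.012) + 14 ≈ 13625.1 mm; DoF = Df − Dn = 2954.41 − 2063.69 ≈ 890.72 mm.
Ratio = 890.72 / 605.45 ≈ 1.47.

1.47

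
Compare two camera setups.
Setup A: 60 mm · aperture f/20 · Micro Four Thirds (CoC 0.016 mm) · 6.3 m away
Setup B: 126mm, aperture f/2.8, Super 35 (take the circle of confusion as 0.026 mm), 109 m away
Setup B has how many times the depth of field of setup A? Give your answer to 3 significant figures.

Setup A: H = 60²/(20×0.016) + 60 ≈ 11310.0 mm; DoF = Df − Dn = 14147 − 4052 ≈ 10095 mm.
Setup B: H = 126²/(2.8×0.026) + 126 ≈ 218202.9 mm; DoF = Df − Dn = 217672 − 72703 ≈ 144969 mm.
Ratio = 144969 / 10095 ≈ 14.4.

14.4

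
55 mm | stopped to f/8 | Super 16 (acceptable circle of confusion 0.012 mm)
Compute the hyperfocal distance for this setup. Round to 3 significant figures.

Hyperfocal distance H = f²/(N·c) + f = 55²/(8 × 0.012) + 55 = 3025/0.096 + 55 ≈ 31565.4 mm ≈ 31.6 m.

31.6 m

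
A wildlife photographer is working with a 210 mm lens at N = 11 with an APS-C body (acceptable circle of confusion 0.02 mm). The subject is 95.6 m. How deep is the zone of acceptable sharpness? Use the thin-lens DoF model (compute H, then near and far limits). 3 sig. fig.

118 m

Hyperfocal distance H = f²/(N·c) + f = 210²/(11 × 0.02) + 210 = 44100/0.22 + 210 ≈ 200664.5 mm ≈ 200.7 m.
Near limit Dn = s·(H − f)/(H + s − 2f) = 95600 × (200664.5 − 210) / (200664.5 + 95600 − 2 × 210) = 95600 × 200454.5 / 295844.5 ≈ 64775 mm.
Far limit Df = s·(H − f)/(H − s) = 95600 × (200664.5 − 210) / (200664.5 − 95600) = 95600 × 200454.5 / 105064.5 ≈ 182397 mm.
Depth of field = Df − Dn = 182397 − 64775 ≈ 117622 mm ≈ 118 m.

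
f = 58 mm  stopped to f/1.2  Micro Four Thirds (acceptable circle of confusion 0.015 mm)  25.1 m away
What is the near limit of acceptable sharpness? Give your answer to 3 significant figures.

22.1 m

Hyperfocal distance H = f²/(N·c) + f = 58²/(1.2 × 0.015) + 58 = 3364/0.018 + 58 ≈ 186946.9 mm ≈ 186.9 m.
Near limit Dn = s·(H − f)/(H + s − 2f) = 25100 × (186946.9 − 58) / (186946.9 + 25100 − 2 × 58) = 25100 × 186888.9 / 211930.9 ≈ 22134 mm ≈ 22.1 m.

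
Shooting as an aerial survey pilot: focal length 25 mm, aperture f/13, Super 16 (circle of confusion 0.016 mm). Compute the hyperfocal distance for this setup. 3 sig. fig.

Hyperfocal distance H = f²/(N·c) + f = 25²/(13 × 0.016) + 25 = 625/0.208 + 25 ≈ 3029.8 mm ≈ 3.03 m.

3.03 m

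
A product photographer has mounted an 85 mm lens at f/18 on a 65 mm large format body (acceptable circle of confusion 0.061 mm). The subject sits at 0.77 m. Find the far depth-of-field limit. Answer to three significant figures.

0.859 m

Hyperfocal distance H = f²/(N·c) + f = 85²/(18 × 0.061) + 85 = 7225/1.098 + 85 ≈ 6665.1 mm ≈ 6.665 m.
Far limit Df = s·(H − f)/(H − s) = 770 × (6665.1 − 85) / (6665.1 − 770) = 770 × 6580.1 / 5895.1 ≈ 859.47 mm ≈ 0.859 m.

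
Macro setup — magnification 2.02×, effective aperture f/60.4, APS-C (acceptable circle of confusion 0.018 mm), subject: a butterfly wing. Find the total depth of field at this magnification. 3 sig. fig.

0.533 mm

At magnification m, DoF ≈ 2·N_eff·c/m² = 2 × 60.4 × 0.018 / 2.02² = 2.174 / 4.08 ≈ 0.533 mm.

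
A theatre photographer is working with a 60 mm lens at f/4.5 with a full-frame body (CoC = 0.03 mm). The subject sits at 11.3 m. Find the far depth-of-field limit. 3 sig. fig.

Hyperfocal distance H = f²/(N·c) + f = 60²/(4.5 × 0.03) + 60 = 3600/0.135 + 60 ≈ 26726.7 mm ≈ 26.73 m.
Far limit Df = s·(H − f)/(H − s) = 11300 × (26726.7 − 60) / (26726.7 − 11300) = 11300 × 26666.7 / 15426.7 ≈ 19533 mm ≈ 19.5 m.

19.5 m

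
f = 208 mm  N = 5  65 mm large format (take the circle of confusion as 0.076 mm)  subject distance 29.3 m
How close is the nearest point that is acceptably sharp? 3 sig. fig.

Hyperfocal distance H = f²/(N·c) + f = 208²/(5 × 0.076) + 208 = 43264/0.38 + 208 ≈ 114060.6 mm ≈ 114.1 m.
Near limit Dn = s·(H − f)/(H + s − 2f) = 29300 × (114060.6 − 208) / (114060.6 + 29300 − 2 × 208) = 29300 × 113852.6 / 142944.6 ≈ 23337 mm ≈ 23.3 m.

23.3 m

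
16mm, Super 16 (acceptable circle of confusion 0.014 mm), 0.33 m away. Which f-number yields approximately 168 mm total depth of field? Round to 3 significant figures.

Write h = H − f = f²/(N·c). The thin-lens limits are Dn = s·h/(h + (s−f)) and Df = s·h/(h − (s−f)), so DoF = Df − Dn = 2·s·(s−f)·h / (h² − (s−f)²).
That is a quadratic in h: DoF·h² − 2·s·(s−f)·h − DoF·(s−f)² = 0 ⇒ h = (s−f)·(s + √(s² + DoF²)) / DoF = 314 × (330 + √(330² + 168²)) / 168 = 314 × (330 + 370.303) / 168 ≈ 1308.9 mm.
Then N = f²/(c·h) = 16² / (0.014 × 1308.9) = 256 / 18.325 ≈ 14.

f/14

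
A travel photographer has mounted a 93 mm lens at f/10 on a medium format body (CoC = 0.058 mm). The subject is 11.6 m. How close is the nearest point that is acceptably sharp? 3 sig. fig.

Hyperfocal distance H = f²/(N·c) + f = 93²/(10 × 0.058) + 93 = 8649/0.58 + 93 ≈ 15005.1 mm ≈ 15.01 m.
Near limit Dn = s·(H − f)/(H + s − 2f) = 11600 × (15005.1 − 93) / (15005.1 + 11600 − 2 × 93) = 11600 × 14912.1 / 26419.1 ≈ 6547.5 mm ≈ 6.55 m.

6.55 m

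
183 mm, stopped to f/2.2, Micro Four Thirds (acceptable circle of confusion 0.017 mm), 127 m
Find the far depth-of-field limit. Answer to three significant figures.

148 m

Hyperfocal distance H = f²/(N·c) + f = 183²/(2.2 × 0.017) + 183 = 33489/0.0374 + 183 ≈ 895610.8 mm ≈ 895.6 m.
Far limit Df = s·(H − f)/(H − s) = 127000 × (895610.8 − 183) / (895610.8 − 127000) = 127000 × 895427.8 / 768610.8 ≈ 147954 mm ≈ 148 m.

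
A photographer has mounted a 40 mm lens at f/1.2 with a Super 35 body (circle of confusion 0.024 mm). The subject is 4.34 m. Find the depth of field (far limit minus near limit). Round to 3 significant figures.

Hyperfocal distance H = f²/(N·c) + f = 40²/(1.2 × 0.024) + 40 = 1600/0.0288 + 40 ≈ 55595.6 mm ≈ 55.60 m.
Near limit Dn = s·(H − f)/(H + s − 2f) = 4340 × (55595.6 − 40) / (55595.6 + 4340 − 2 × 40) = 4340 × 55555.6 / 59855.6 ≈ 4028.22 mm.
Far limit Df = s·(H − f)/(H − s) = 4340 × (55595.6 − 40) / (55595.6 − 4340) = 4340 × 55555.6 / 51255.6 ≈ 4704.10 mm.
Depth of field = Df − Dn = 4704.10 − 4028.22 ≈ 675.88 mm ≈ 0.676 m.

0.676 m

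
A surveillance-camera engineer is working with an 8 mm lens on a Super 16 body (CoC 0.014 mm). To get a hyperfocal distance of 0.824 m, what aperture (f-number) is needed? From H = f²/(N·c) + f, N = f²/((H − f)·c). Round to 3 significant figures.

f/5.60

Rearrange H = f²/(N·c) + f for N: N = f² / ((H − f)·c).
N = 8² / ((824 − 8) × 0.014) = 64 / 11.42 ≈ 5.60.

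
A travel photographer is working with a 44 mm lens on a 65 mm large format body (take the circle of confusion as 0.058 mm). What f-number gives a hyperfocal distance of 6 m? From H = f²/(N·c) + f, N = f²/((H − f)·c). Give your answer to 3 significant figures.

Rearrange H = f²/(N·c) + f for N: N = f² / ((H − f)·c).
N = 44² / ((6000 − 44) × 0.058) = 1936 / 345.4 ≈ 5.60.

f/5.60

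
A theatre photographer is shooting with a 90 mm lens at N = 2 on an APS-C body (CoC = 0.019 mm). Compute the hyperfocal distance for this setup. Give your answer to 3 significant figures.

213 m

Hyperfocal distance H = f²/(N·c) + f = 90²/(2 × 0.019) + 90 = 8100/0.038 + 90 ≈ 213247.9 mm ≈ 213 m.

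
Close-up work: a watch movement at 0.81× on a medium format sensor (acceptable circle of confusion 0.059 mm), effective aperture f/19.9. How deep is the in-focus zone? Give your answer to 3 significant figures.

At magnification m, DoF ≈ 2·N_eff·c/m² = 2 × 19.9 × 0.059 / 0.81² = 2.348 / 0.6561 ≈ 3.58 mm.

3.58 mm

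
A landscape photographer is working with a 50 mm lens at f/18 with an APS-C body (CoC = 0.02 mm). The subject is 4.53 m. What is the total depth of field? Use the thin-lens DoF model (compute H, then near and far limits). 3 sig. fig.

Hyperfocal distance H = f²/(N·c) + f = 50²/(18 × 0.02) + 50 = 2500/0.36 + 50 ≈ 6994.4 mm ≈ 6.994 m.
Near limit Dn = s·(H − f)/(H + s − 2f) = 4530 × (6994.4 − 50) / (6994.4 + 4530 − 2 × 50) = 4530 × 6944.4 / 11424.4 ≈ 2754 mm.
Far limit Df = s·(H − f)/(H − s) = 4530 × (6994.4 − 50) / (6994.4 − 4530) = 4530 × 6944.4 / 2464.4 ≈ 12765 mm.
Depth of field = Df − Dn = 12765 − 2754 ≈ 10011 mm ≈ 10.0 m.

10.0 m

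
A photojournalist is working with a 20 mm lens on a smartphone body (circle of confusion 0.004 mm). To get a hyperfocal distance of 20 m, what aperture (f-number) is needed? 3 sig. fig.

f/5.01

Rearrange H = f²/(N·c) + f for N: N = f² / ((H − f)·c).
N = 20² / ((20000 − 20) × 0.004) = 400 / 79.92 ≈ 5.01.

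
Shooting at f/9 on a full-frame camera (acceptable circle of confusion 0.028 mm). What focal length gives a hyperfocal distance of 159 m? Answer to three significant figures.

From H = f²/(N·c) + f, with f ≪ H: f ≈ √(H·N·c) = √(159000 × 9 × 0.028) = √40068 ≈ 200.2 mm.
The +f correction barely moves this — solving exactly, f² + N·c·f − N·c·H = 0 ⇒ f = (−N·c + √((N·c)² + 4·N·c·H))/2 = (−0.252 + √160272)/2 ≈ 200.04 mm, so f ≈ 200 mm.

200 mm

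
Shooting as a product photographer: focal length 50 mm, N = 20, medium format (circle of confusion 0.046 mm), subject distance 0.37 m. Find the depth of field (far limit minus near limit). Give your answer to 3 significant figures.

Hyperfocal distance H = f²/(N·c) + f = 50²/(20 × 0.046) + 50 = 2500/0.92 + 50 ≈ 2767.4 mm ≈ 2.767 m.
Near limit Dn = s·(H − f)/(H + s − 2f) = 370 × (2767.4 − 50) / (2767.4 + 370 − 2 × 50) = 370 × 2717.4 / 3037.4 ≈ 331.019 mm.
Far limit Df = s·(H − f)/(H − s) = 370 × (2767.4 − 50) / (2767.4 − 370) = 370 × 2717.4 / 2397.4 ≈ 419.387 mm.
Depth of field = Df − Dn = 419.387 − 331.019 ≈ 88.368 mm.

88.4 mm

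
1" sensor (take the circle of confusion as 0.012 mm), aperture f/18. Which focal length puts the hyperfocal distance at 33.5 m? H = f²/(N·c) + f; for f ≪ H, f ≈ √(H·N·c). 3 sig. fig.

85.0 mm

From H = f²/(N·c) + f, with f ≪ H: f ≈ √(H·N·c) = √(33500 × 18 × 0.012) = √7236.0 ≈ 85.06 mm.
Exact: f² + N·c·f − N·c·H = 0 ⇒ f = (−N·c + √((N·c)² + 4·N·c·H))/2 = (−0.216 + √28944)/2 ≈ 84.957 mm ≈ 85.0 mm.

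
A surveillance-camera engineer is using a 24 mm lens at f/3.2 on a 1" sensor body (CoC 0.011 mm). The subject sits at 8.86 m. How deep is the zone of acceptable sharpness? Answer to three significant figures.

13.5 m

Hyperfocal distance H = f²/(N·c) + f = 24²/(3.2 × 0.011) + 24 = 576/0.0352 + 24 ≈ 16387.6 mm ≈ 16.39 m.
Near limit Dn = s·(H − f)/(H + s − 2f) = 8860 × (16387.6 − 24) / (16387.6 + 8860 − 2 × 24) = 8860 × 16363.6 / 25199.6 ≈ 5753 mm.
Far limit Df = s·(H − f)/(H − s) = 8860 × (16387.6 − 24) / (16387.6 − 8860) = 8860 × 16363.6 / 7527.6 ≈ 19260 mm.
Depth of field = Df − Dn = 19260 − 5753 ≈ 13507 mm ≈ 13.5 m.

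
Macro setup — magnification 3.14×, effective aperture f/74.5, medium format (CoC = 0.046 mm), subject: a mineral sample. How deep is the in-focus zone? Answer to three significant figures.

At magnification m, DoF ≈ 2·N_eff·c/m² = 2 × 74.5 × 0.046 / 3.14² = 6.854 / 9.86 ≈ 0.695 mm.

0.695 mm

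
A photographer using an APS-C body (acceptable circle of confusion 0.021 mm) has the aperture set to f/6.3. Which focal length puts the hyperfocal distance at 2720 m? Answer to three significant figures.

From H = f²/(N·c) + f, with f ≪ H: f ≈ √(H·N·c) = √(2720000 × 6.3 × 0.021) = √359856 ≈ 599.9 mm.
The +f correction barely moves this — solving exactly, f² + N·c·f − N·c·H = 0 ⇒ f = (−N·c + √((N·c)² + 4·N·c·H))/2 = (−0.1323 + √1439424)/2 ≈ 599.81 mm, so f ≈ 600 mm.

600 mm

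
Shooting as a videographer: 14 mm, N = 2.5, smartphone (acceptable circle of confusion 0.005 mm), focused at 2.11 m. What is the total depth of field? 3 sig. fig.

Hyperfocal distance H = f²/(N·c) + f = 14²/(2.5 × 0.005) + 14 = 196/0.0125 + 14 ≈ 15694.0 mm ≈ 15.69 m.
Near limit Dn = s·(H − f)/(H + s − 2f) = 2110 × (15694.0 − 14) / (15694.0 + 2110 − 2 × 14) = 2110 × 15680.0 / 17776.0 ≈ 1861.21 mm.
Far limit Df = s·(H − f)/(H − s) = 2110 × (15694.0 − 14) / (15694.0 − 2110) = 2110 × 15680.0 / 13584.0 ≈ 2435.57 mm.
Depth of field = Df − Dn = 2435.57 − 1861.21 ≈ 574.36 mm ≈ 0.574 m.

0.574 m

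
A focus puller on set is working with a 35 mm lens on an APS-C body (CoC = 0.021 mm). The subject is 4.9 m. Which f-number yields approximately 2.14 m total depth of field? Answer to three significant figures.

f/2.50

Write h = H − f = f²/(N·c). The thin-lens limits are Dn = s·h/(h + (s−f)) and Df = s·h/(h − (s−f)), so DoF = Df − Dn = 2·s·(s−f)·h / (h² − (s−f)²).
That is a quadratic in h: DoF·h² − 2·s·(s−f)·h − DoF·(s−f)² = 0 ⇒ h = (s−f)·(s + √(s² + DoF²)) / DoF = 4865 × (4900 + √(4900² + 2140²)) / 2140 = 4865 × (4900 + 5346.92) / 2140 ≈ 23295 mm.
Then N = f²/(c·h) = 35² / (0.021 × 23295) = 1225 / 489.19 ≈ 2.50.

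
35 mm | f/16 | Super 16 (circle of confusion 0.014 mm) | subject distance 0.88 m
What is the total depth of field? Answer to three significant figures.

Hyperfocal distance H = f²/(N·c) + f = 35²/(16 × 0.014) + 35 = 1225/0.224 + 35 ≈ 5503.8 mm ≈ 5.504 m.
Near limit Dn = s·(H − f)/(H + s − 2f) = 880 × (5503.8 − 35) / (5503.8 + 880 − 2 × 35) = 880 × 5468.8 / 6313.8 ≈ 762.23 mm.
Far limit Df = s·(H − f)/(H − s) = 880 × (5503.8 − 35) / (5503.8 − 880) = 880 × 5468.8 / 4623.8 ≈ 1040.82 mm.
Depth of field = Df − Dn = 1040.82 − 762.23 ≈ 278.59 mm.

279 mm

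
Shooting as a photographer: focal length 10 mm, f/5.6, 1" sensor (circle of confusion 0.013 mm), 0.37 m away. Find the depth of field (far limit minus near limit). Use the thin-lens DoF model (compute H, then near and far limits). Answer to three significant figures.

Hyperfocal distance H = f²/(N·c) + f = 10²/(5.6 × 0.013) + 10 = 100/0.0728 + 10 ≈ 1383.6 mm ≈ 1.384 m.
Near limit Dn = s·(H − f)/(H + s − 2f) = 370 × (1383.6 − 10) / (1383.6 + 370 − 2 × 10) = 370 × 1373.6 / 1733.6 ≈ 293.17 mm.
Far limit Df = s·(H − f)/(H − s) = 370 × (1383.6 − 10) / (1383.6 − 370) = 370 × 1373.6 / 1013.6 ≈ 501.41 mm.
Depth of field = Df − Dn = 501.41 − 293.17 ≈ 208.24 mm.

208 mm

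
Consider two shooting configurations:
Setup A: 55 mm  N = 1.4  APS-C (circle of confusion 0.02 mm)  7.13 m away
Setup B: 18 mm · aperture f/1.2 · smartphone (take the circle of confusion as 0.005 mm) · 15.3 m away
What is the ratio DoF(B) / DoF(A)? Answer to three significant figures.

10.0

Setup A: H = 55²/(1.4×0.02) + 55 ≈ 108090.7 mm; DoF = Df − Dn = 7629.65 − 6691.77 ≈ 937.88 mm.
Setup B: H = 18²/(1.2×0.005) + 18 ≈ 54018.0 mm; DoF = Df − Dn = 21338.9 − 11925.2 ≈ 9413.7 mm.
Ratio = 9413.7 / 937.88 ≈ 10.0.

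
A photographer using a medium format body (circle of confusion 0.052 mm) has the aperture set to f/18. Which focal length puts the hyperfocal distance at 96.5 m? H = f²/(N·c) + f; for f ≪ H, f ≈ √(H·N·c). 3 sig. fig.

300 mm

From H = f²/(N·c) + f, with f ≪ H: f ≈ √(H·N·c) = √(96500 × 18 × 0.052) = √90324 ≈ 300.5 mm.
Exact: f² + N·c·f − N·c·H = 0 ⇒ f = (−N·c + √((N·c)² + 4·N·c·H))/2 = (−0.936 + √361297)/2 ≈ 300.07 mm ≈ 300 mm.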